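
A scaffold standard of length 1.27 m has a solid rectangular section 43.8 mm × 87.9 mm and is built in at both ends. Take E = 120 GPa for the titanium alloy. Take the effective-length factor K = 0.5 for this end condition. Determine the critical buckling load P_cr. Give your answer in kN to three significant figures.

Buckling occurs about the weak axis: I_min = h·b³/12 with b = 43.8 mm (the shorter side).
I_min = 87.9×43.8³/12 = 6.155×10^5 mm⁴
I = 6.155×10^5 mm⁴ = 6.155×10^-7 m⁴
Effective length L_e = K·L = 0.5 × 1.27 = 0.6350 m
P_cr = π²EI / L_e² = π² × 120×10⁹ × 6.155×10^-7 / 0.6350² = 1.808×10^6 N

P_cr ≈ 1810 kN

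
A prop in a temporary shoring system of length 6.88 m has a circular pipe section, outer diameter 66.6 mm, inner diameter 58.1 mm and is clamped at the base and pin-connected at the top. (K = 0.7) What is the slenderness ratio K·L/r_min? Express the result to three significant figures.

d_o = 66.6 mm, d_i = 58.1 mm
I = π(d_o⁴ − d_i⁴)/64 = π(66.6⁴ − 58.10⁴)/64 = 4.064×10^5 mm⁴
A = 832.5 mm²;  r_min = √(I/A) = √(4.064×10^5/832.5) = 22.10 mm
L_e = K·L = 0.7 × 6.88 m = 4.816 m = 4816.0 mm
λ = L_e / r_min = 4816.0 / 22.10 = 218

λ ≈ 218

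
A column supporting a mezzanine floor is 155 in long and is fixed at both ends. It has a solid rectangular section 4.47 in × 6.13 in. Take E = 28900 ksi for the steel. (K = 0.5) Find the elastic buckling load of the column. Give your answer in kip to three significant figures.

P_cr ≈ 2170 kip

Buckling occurs about the weak axis: I_min = h·b³/12 with b = 4.47 in (the shorter side).
I_min = 6.13×4.47³/12 = 45.62 in⁴
Effective length L_e = K·L = 0.5 × 155 = 77.50 in
P_cr = π²EI / L_e² = π² × 28900×10³ × 45.62 / 77.50² = 2.167×10^6 lb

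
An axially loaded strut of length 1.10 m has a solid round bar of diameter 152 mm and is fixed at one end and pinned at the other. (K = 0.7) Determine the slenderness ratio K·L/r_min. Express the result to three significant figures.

λ ≈ 20.3

For a solid circle r = d/4 = 152/4 = 38.00 mm
L_e = K·L = 0.7 × 1.10 m = 0.7700 m = 770.00 mm
λ = L_e / r_min = 770.00 / 38.00 = 20.3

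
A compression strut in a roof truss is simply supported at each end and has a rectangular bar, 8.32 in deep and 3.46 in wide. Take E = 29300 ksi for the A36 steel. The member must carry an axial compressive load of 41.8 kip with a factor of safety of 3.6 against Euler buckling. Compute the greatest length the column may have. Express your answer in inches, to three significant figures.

L_max ≈ 235 in

Buckling occurs about the weak axis: I_min = h·b³/12 with b = 3.46 in (the shorter side).
I_min = 8.32×3.46³/12 = 28.72 in⁴
Required critical load P_cr = n·P = 3.6 × 41.8 = 150.5 kip = 1.505×10^5 lb
From P_cr = π²EI/(K·L)²:  L = (1/K)·√(π²EI/P_cr) = (1/1)·√(π²×2.93×10^7×28.72/1.505×10^5)
L = 235 in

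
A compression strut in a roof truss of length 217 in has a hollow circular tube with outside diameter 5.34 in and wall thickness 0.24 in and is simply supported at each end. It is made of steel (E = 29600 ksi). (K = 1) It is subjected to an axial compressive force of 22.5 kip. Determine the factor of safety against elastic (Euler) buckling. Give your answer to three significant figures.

Inner diameter d_i = 5.34 − 2×0.24 = 4.860 in
I = π(d_o⁴ − d_i⁴)/64 = π(5.34⁴ − 4.860⁴)/64 = 12.53 in⁴
Effective length L_e = K·L = 1 × 217 = 217.0 in
P_cr = π²EI / L_e² = π² × 29600×10³ × 12.53 / 217.0² = 7.773×10^4 lb
Factor of safety n = P_cr / P = 77.735 / 22.5 = 3.45

n ≈ 3.45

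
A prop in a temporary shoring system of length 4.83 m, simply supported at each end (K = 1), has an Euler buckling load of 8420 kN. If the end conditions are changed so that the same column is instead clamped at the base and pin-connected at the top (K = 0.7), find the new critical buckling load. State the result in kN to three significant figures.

P_cr ≈ 17200 kN

P_cr ∝ 1/K², so P_cr,new = P_cr,old × (K_old/K_new)² = 8420 × (1/0.7)²
= 8420 × 2.041 = 17200 kN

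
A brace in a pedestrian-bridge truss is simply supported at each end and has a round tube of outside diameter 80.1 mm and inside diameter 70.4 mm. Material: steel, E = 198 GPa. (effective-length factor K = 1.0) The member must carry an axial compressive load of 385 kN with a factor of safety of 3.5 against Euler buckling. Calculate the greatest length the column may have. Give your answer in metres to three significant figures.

L_max ≈ 1.09 m

d_o = 80.1 mm, d_i = 70.4 mm
I = π(d_o⁴ − d_i⁴)/64 = π(80.1⁴ − 70.40⁴)/64 = 8.149×10^5 mm⁴
I = 8.149×10^-7 m⁴
Required critical load P_cr = n·P = 3.5 × 385 = 1348 kN = 1.347×10^6 N
From P_cr = π²EI/(K·L)²:  L = (1/K)·√(π²EI/P_cr) = (1/1)·√(π²×1.98×10^11×8.149×10^-7/1.347×10^6)
L = 1.09 m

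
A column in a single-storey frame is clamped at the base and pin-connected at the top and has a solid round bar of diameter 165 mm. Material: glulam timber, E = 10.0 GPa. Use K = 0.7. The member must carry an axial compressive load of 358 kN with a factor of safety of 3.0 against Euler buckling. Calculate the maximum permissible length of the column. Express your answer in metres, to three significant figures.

I = πd⁴/64 = π×165⁴/64 = 3.638×10^7 mm⁴
I = 3.638×10^-5 m⁴
Required critical load P_cr = n·P = 3.0 × 358 = 1074 kN = 1.074×10^6 N
From P_cr = π²EI/(K·L)²:  L = (1/K)·√(π²EI/P_cr) = (1/0.7)·√(π²×1.00×10^10×3.638×10^-5/1.074×10^6)
L = 2.61 m

L_max ≈ 2.61 m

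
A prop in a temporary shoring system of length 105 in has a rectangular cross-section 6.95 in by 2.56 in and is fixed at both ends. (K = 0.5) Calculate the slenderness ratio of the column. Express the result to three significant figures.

Buckling occurs about the weak axis: I_min = h·b³/12 with b = 2.56 in (the shorter side).
I_min = 6.95×2.56³/12 = 9.717 in⁴
A = 17.79 in²;  r_min = √(I/A) = √(9.717/17.79) = 0.7390 in
L_e = K·L = 0.5 × 105 = 52.50 in
λ = L_e / r_min = 52.500 / 0.7390 = 71.0

λ ≈ 71.0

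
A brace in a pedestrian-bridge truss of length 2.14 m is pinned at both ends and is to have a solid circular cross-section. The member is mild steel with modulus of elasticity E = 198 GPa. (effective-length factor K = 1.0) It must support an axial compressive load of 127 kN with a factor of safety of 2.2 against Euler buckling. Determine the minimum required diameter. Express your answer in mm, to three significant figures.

Required P_cr = n·P = 2.2 × 127 = 279.4 kN
L_e = K·L = 1 × 2.14 = 2.140 m
Required I = P_cr·L_e²/(π²E) = 2.794×10^5 × 2.140² / (π² × 1.98×10^11) = 6.548×10^-7 m⁴
I_req = 6.548×10^5 mm⁴
Solid circle: I = πd⁴/64  ⇒  d = (64I/π)^(1/4) = (64×6.548×10^5/π)^(1/4) = 60.4 mm

d ≈ 60.4 mm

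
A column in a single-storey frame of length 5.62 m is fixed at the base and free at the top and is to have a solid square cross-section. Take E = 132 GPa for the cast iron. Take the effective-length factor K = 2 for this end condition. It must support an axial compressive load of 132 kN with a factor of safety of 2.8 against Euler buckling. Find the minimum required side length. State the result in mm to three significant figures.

a ≈ 144 mm

Required P_cr = n·P = 2.8 × 132 = 369.6 kN
L_e = K·L = 2 × 5.62 = 11.24 m
Required I = P_cr·L_e²/(π²E) = 3.696×10^5 × 11.24² / (π² × 1.32×10^11) = 3.584×10^-5 m⁴
I_req = 3.584×10^7 mm⁴
Solid square: I = a⁴/12  ⇒  a = (12I)^(1/4) = (12×3.584×10^7)^(1/4) = 144 mm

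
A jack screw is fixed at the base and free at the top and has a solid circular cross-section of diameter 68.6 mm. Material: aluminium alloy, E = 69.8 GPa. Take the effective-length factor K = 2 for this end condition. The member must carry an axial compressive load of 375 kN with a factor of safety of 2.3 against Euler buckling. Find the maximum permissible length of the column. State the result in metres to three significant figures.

L_max ≈ 0.466 m

I = πd⁴/64 = π×68.6⁴/64 = 1.087×10^6 mm⁴
I = 1.087×10^-6 m⁴
Required critical load P_cr = n·P = 2.3 × 375 = 862.5 kN = 8.625×10^5 N
From P_cr = π²EI/(K·L)²:  L = (1/K)·√(π²EI/P_cr) = (1/2)·√(π²×6.98×10^10×1.087×10^-6/8.625×10^5)
L = 0.466 m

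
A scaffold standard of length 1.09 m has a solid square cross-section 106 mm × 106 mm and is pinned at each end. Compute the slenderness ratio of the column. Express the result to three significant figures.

λ ≈ 35.6

I = a⁴/12 = 106⁴/12 = 1.052×10^7 mm⁴
A = 1.124×10^4 mm²;  r_min = √(I/A) = √(1.052×10^7/1.124×10^4) = 30.60 mm
L_e = K·L = 1 × 1.09 m = 1.090 m = 1090.0 mm
λ = L_e / r_min = 1090.0 / 30.60 = 35.6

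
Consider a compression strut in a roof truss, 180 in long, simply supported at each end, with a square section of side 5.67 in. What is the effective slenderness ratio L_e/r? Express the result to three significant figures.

For a square r = a/√12 = 5.67/√12 = 1.637 in
L_e = K·L = 1 × 180 = 180.0 in
λ = L_e / r_min = 180.00 / 1.637 = 110

λ ≈ 110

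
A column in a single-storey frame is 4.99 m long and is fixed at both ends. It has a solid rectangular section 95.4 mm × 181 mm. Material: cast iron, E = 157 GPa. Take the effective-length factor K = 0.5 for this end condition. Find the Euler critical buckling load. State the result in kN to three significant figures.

Buckling occurs about the weak axis: I_min = h·b³/12 with b = 95.4 mm (the shorter side).
I_min = 181×95.4³/12 = 1.310×10^7 mm⁴
I = 1.310×10^7 mm⁴ = 1.310×10^-5 m⁴
Effective length L_e = K·L = 0.5 × 4.99 = 2.495 m
P_cr = π²EI / L_e² = π² × 157×10⁹ × 1.310×10^-5 / 2.495² = 3.260×10^6 N

P_cr ≈ 3260 kN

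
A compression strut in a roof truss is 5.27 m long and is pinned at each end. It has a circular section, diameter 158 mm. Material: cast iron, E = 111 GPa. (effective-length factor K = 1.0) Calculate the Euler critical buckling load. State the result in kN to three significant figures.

P_cr ≈ 1210 kN

I = πd⁴/64 = π×158⁴/64 = 3.059×10^7 mm⁴
I = 3.059×10^7 mm⁴ = 3.059×10^-5 m⁴
Effective length L_e = K·L = 1 × 5.27 = 5.270 m
P_cr = π²EI / L_e² = π² × 111×10⁹ × 3.059×10^-5 / 5.270² = 1.207×10^6 N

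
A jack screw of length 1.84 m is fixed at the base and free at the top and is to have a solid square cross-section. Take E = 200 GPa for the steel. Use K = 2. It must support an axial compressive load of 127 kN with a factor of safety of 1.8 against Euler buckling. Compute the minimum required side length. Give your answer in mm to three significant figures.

Required P_cr = n·P = 1.8 × 127 = 228.6 kN
L_e = K·L = 2 × 1.84 = 3.680 m
Required I = P_cr·L_e²/(π²E) = 2.286×10^5 × 3.680² / (π² × 2.00×10^11) = 1.568×10^-6 m⁴
I_req = 1.568×10^6 mm⁴
Solid square: I = a⁴/12  ⇒  a = (12I)^(1/4) = (12×1.568×10^6)^(1/4) = 65.9 mm

a ≈ 65.9 mm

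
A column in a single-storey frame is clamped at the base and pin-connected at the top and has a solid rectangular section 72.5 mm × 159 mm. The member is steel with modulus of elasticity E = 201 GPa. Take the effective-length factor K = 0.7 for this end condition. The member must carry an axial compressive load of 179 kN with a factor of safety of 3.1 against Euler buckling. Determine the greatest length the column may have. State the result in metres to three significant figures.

L_max ≈ 6.07 m

Buckling occurs about the weak axis: I_min = h·b³/12 with b = 72.5 mm (the shorter side).
I_min = 159×72.5³/12 = 5.049×10^6 mm⁴
I = 5.049×10^-6 m⁴
Required critical load P_cr = n·P = 3.1 × 179 = 554.9 kN = 5.549×10^5 N
From P_cr = π²EI/(K·L)²:  L = (1/K)·√(π²EI/P_cr) = (1/0.7)·√(π²×2.01×10^11×5.049×10^-6/5.549×10^5)
L = 6.07 m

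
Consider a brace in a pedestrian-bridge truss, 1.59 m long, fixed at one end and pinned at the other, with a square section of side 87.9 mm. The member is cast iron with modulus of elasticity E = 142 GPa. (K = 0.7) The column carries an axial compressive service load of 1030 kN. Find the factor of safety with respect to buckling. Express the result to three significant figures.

I = a⁴/12 = 87.9⁴/12 = 4.975×10^6 mm⁴
I = 4.975×10^6 mm⁴ = 4.975×10^-6 m⁴
Effective length L_e = K·L = 0.7 × 1.59 = 1.113 m
P_cr = π²EI / L_e² = π² × 142×10⁹ × 4.975×10^-6 / 1.113² = 5.628×10^6 N
Factor of safety n = P_cr / P = 5628.2 / 1030 = 5.46

n ≈ 5.46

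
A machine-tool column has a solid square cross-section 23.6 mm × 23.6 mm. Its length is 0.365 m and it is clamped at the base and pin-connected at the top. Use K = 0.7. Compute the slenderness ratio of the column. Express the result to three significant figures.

λ ≈ 37.5

I = a⁴/12 = 23.6⁴/12 = 2.585×10^4 mm⁴
A = 557.0 mm²;  r_min = √(I/A) = √(2.585×10^4/557.0) = 6.813 mm
L_e = K·L = 0.7 × 0.365 m = 0.2555 m = 255.50 mm
λ = L_e / r_min = 255.50 / 6.813 = 37.5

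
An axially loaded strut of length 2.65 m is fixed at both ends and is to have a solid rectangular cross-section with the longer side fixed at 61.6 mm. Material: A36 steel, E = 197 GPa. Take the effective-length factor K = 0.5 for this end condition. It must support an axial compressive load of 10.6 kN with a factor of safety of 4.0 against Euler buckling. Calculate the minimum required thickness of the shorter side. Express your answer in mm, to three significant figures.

b ≈ 19.5 mm

Required P_cr = n·P = 4.0 × 10.6 = 42.40 kN
L_e = K·L = 0.5 × 2.65 = 1.325 m
Required I = P_cr·L_e²/(π²E) = 4.240×10^4 × 1.325² / (π² × 1.97×10^11) = 3.829×10^-8 m⁴
I_req = 3.829×10^4 mm⁴
Rectangle, weak axis: I_min = h·b³/12 with h = 61.6 mm fixed  ⇒  b = (12I/h)^(1/3) = 19.5 mm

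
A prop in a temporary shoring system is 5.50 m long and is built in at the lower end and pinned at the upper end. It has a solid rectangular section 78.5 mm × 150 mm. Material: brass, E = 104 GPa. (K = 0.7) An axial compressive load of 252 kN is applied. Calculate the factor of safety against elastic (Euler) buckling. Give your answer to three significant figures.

Buckling occurs about the weak axis: I_min = h·b³/12 with b = 78.5 mm (the shorter side).
I_min = 150×78.5³/12 = 6.047×10^6 mm⁴
I = 6.047×10^6 mm⁴ = 6.047×10^-6 m⁴
Effective length L_e = K·L = 0.7 × 5.50 = 3.850 m
P_cr = π²EI / L_e² = π² × 104×10⁹ × 6.047×10^-6 / 3.850² = 4.187×10^5 N
Factor of safety n = P_cr / P = 418.73 / 252 = 1.66

n ≈ 1.66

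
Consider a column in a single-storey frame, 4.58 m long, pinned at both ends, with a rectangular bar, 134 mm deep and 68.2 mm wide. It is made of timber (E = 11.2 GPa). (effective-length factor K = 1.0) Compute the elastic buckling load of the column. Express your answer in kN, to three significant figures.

Buckling occurs about the weak axis: I_min = h·b³/12 with b = 68.2 mm (the shorter side).
I_min = 134×68.2³/12 = 3.542×10^6 mm⁴
I = 3.542×10^6 mm⁴ = 3.542×10^-6 m⁴
Effective length L_e = K·L = 1 × 4.58 = 4.580 m
P_cr = π²EI / L_e² = π² × 11.2×10⁹ × 3.542×10^-6 / 4.580² = 1.867×10^4 N

P_cr ≈ 18.7 kN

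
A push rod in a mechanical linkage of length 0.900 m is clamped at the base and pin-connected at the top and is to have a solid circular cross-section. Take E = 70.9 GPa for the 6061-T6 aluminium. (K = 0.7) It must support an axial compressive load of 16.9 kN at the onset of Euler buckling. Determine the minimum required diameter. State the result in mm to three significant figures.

L_e = K·L = 0.7 × 0.900 = 0.6300 m
Required I = P_cr·L_e²/(π²E) = 1.690×10^4 × 0.6300² / (π² × 7.09×10^10) = 9.586×10^-9 m⁴
I_req = 9.586×10^3 mm⁴
Solid circle: I = πd⁴/64  ⇒  d = (64I/π)^(1/4) = (64×9.586×10^3/π)^(1/4) = 21.0 mm

d ≈ 21.0 mm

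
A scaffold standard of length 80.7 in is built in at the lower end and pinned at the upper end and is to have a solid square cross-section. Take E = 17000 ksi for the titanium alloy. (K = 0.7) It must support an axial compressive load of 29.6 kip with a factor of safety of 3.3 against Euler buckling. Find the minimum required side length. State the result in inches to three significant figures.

Required P_cr = n·P = 3.3 × 29.6 = 97.68 kip
L_e = K·L = 0.7 × 80.7 = 56.49 in
Required I = P_cr·L_e²/(π²E) = 9.768×10^4 × 56.49² / (π² × 1.70×10^7) = 1.858 in⁴
Solid square: I = a⁴/12  ⇒  a = (12I)^(1/4) = (12×1.858)^(1/4) = 2.17 in

a ≈ 2.17 in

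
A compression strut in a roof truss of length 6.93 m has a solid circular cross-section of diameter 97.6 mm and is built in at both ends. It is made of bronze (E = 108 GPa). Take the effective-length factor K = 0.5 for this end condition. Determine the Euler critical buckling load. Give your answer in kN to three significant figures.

P_cr ≈ 395 kN

I = πd⁴/64 = π×97.6⁴/64 = 4.454×10^6 mm⁴
I = 4.454×10^6 mm⁴ = 4.454×10^-6 m⁴
Effective length L_e = K·L = 0.5 × 6.93 = 3.465 m
P_cr = π²EI / L_e² = π² × 108×10⁹ × 4.454×10^-6 / 3.465² = 3.954×10^5 N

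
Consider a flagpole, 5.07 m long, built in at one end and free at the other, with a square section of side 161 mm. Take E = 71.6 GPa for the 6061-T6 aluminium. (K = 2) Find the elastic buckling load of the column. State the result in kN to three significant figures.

I = a⁴/12 = 161⁴/12 = 5.599×10^7 mm⁴
I = 5.599×10^7 mm⁴ = 5.599×10^-5 m⁴
Effective length L_e = K·L = 2 × 5.07 = 10.14 m
P_cr = π²EI / L_e² = π² × 71.6×10⁹ × 5.599×10^-5 / 10.14² = 3.848×10^5 N

P_cr ≈ 385 kN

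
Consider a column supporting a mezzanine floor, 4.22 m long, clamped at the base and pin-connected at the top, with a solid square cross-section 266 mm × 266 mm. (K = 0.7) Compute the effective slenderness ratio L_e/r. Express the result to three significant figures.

For a square r = a/√12 = 266/√12 = 76.79 mm
L_e = K·L = 0.7 × 4.22 m = 2.954 m = 2954.0 mm
λ = L_e / r_min = 2954.0 / 76.79 = 38.5

λ ≈ 38.5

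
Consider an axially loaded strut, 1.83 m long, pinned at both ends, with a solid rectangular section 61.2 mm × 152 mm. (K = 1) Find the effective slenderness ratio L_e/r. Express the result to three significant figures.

λ ≈ 104

Buckling occurs about the weak axis: I_min = h·b³/12 with b = 61.2 mm (the shorter side).
I_min = 152×61.2³/12 = 2.903×10^6 mm⁴
A = 9.302×10^3 mm²;  r_min = √(I/A) = √(2.903×10^6/9.302×10^3) = 17.67 mm
L_e = K·L = 1 × 1.83 m = 1.830 m = 1830.0 mm
λ = L_e / r_min = 1830.0 / 17.67 = 104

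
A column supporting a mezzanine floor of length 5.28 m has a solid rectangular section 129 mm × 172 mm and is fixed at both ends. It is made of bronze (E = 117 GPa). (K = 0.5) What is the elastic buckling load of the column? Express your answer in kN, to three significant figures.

P_cr ≈ 5100 kN

Buckling occurs about the weak axis: I_min = h·b³/12 with b = 129 mm (the shorter side).
I_min = 172×129³/12 = 3.077×10^7 mm⁴
I = 3.077×10^7 mm⁴ = 3.077×10^-5 m⁴
Effective length L_e = K·L = 0.5 × 5.28 = 2.640 m
P_cr = π²EI / L_e² = π² × 117×10⁹ × 3.077×10^-5 / 2.640² = 5.098×10^6 N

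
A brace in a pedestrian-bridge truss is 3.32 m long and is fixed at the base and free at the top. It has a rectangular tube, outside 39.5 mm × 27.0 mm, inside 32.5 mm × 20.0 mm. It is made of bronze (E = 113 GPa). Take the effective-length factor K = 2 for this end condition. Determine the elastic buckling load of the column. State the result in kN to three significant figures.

Weak-axis I_min = (h_o·b_o³ − h_i·b_i³)/12 with b_o = 27.0, b_i = 20.00 mm (shorter outer/inner sides).
I_min = (39.5×27.0³ − 32.50×20.00³)/12 = 4.312×10^4 mm⁴
I = 4.312×10^4 mm⁴ = 4.312×10^-8 m⁴
Effective length L_e = K·L = 2 × 3.32 = 6.640 m
P_cr = π²EI / L_e² = π² × 113×10⁹ × 4.312×10^-8 / 6.640² = 1.091×10^3 N

P_cr ≈ 1.09 kN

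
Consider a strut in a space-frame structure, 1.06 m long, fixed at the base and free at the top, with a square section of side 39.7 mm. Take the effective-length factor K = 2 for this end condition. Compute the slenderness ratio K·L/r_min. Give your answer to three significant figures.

I = a⁴/12 = 39.7⁴/12 = 2.070×10^5 mm⁴
A = 1.576×10^3 mm²;  r_min = √(I/A) = √(2.070×10^5/1.576×10^3) = 11.46 mm
L_e = K·L = 2 × 1.06 m = 2.120 m = 2120.0 mm
λ = L_e / r_min = 2120.0 / 11.46 = 185

λ ≈ 185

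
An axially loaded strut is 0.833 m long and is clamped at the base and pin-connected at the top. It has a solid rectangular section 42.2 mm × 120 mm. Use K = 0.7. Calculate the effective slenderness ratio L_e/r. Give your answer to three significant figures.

λ ≈ 47.9

For a rectangle r_min = b/√12 = 42.2/√12 = 12.18 mm
L_e = K·L = 0.7 × 0.833 m = 0.5831 m = 583.10 mm
λ = L_e / r_min = 583.10 / 12.18 = 47.9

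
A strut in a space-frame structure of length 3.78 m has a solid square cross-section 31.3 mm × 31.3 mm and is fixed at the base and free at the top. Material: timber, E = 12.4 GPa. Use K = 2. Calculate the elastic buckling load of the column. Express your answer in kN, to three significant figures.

P_cr ≈ 0.171 kN

I = a⁴/12 = 31.3⁴/12 = 7.998×10^4 mm⁴
I = 7.998×10^4 mm⁴ = 7.998×10^-8 m⁴
Effective length L_e = K·L = 2 × 3.78 = 7.560 m
P_cr = π²EI / L_e² = π² × 12.4×10⁹ × 7.998×10^-8 / 7.560² = 171.3 N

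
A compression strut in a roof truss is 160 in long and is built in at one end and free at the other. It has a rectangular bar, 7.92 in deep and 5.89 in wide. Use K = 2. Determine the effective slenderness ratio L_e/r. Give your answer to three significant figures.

For a rectangle r_min = b/√12 = 5.89/√12 = 1.700 in
L_e = K·L = 2 × 160 = 320.0 in
λ = L_e / r_min = 320.00 / 1.700 = 188

λ ≈ 188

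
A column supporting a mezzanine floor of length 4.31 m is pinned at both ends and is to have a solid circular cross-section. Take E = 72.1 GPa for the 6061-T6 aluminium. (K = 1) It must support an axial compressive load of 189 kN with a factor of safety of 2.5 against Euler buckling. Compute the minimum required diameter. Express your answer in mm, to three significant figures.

d ≈ 126 mm

Required P_cr = n·P = 2.5 × 189 = 472.5 kN
L_e = K·L = 1 × 4.31 = 4.310 m
Required I = P_cr·L_e²/(π²E) = 4.725×10^5 × 4.310² / (π² × 7.21×10^10) = 1.233×10^-5 m⁴
I_req = 1.233×10^7 mm⁴
Solid circle: I = πd⁴/64  ⇒  d = (64I/π)^(1/4) = (64×1.233×10^7/π)^(1/4) = 126 mm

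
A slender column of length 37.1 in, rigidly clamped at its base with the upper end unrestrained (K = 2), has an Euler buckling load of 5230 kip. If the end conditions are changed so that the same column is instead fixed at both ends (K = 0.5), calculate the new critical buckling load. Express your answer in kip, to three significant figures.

P_cr ≈ 83700 kip

P_cr ∝ 1/K², so P_cr,new = P_cr,old × (K_old/K_new)² = 5230 × (2/0.5)²
= 5230 × 16.00 = 83700 kip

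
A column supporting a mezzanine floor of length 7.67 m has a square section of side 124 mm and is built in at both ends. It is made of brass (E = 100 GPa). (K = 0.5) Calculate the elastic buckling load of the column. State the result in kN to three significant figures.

I = a⁴/12 = 124⁴/12 = 1.970×10^7 mm⁴
I = 1.970×10^7 mm⁴ = 1.970×10^-5 m⁴
Effective length L_e = K·L = 0.5 × 7.67 = 3.835 m
P_cr = π²EI / L_e² = π² × 100×10⁹ × 1.970×10^-5 / 3.835² = 1.322×10^6 N

P_cr ≈ 1320 kN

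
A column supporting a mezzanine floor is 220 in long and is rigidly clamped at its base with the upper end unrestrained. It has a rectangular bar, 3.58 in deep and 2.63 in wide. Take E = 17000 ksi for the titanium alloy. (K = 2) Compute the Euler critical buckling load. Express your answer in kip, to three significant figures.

Buckling occurs about the weak axis: I_min = h·b³/12 with b = 2.63 in (the shorter side).
I_min = 3.58×2.63³/12 = 5.427 in⁴
Effective length L_e = K·L = 2 × 220 = 440.0 in
P_cr = π²EI / L_e² = π² × 17000×10³ × 5.427 / 440.0² = 4.703×10^3 lb

P_cr ≈ 4.70 kip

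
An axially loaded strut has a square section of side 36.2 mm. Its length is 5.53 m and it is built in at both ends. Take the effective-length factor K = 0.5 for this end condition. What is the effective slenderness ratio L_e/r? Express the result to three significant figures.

λ ≈ 265

I = a⁴/12 = 36.2⁴/12 = 1.431×10^5 mm⁴
A = 1.310×10^3 mm²;  r_min = √(I/A) = √(1.431×10^5/1.310×10^3) = 10.45 mm
L_e = K·L = 0.5 × 5.53 m = 2.765 m = 2765.0 mm
λ = L_e / r_min = 2765.0 / 10.45 = 265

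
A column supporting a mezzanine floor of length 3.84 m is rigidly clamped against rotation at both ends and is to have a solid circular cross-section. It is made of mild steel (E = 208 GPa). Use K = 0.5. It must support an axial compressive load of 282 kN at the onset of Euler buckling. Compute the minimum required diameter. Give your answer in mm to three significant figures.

L_e = K·L = 0.5 × 3.84 = 1.920 m
Required I = P_cr·L_e²/(π²E) = 2.820×10^5 × 1.920² / (π² × 2.08×10^11) = 5.064×10^-7 m⁴
I_req = 5.064×10^5 mm⁴
Solid circle: I = πd⁴/64  ⇒  d = (64I/π)^(1/4) = (64×5.064×10^5/π)^(1/4) = 56.7 mm

d ≈ 56.7 mm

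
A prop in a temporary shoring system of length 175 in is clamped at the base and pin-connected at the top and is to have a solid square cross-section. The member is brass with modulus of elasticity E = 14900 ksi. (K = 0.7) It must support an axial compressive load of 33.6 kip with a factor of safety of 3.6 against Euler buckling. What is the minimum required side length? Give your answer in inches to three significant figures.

a ≈ 3.49 in

Required P_cr = n·P = 3.6 × 33.6 = 121.0 kip
L_e = K·L = 0.7 × 175 = 122.5 in
Required I = P_cr·L_e²/(π²E) = 1.210×10^5 × 122.5² / (π² × 1.49×10^7) = 12.34 in⁴
Solid square: I = a⁴/12  ⇒  a = (12I)^(1/4) = (12×12.34)^(1/4) = 3.49 in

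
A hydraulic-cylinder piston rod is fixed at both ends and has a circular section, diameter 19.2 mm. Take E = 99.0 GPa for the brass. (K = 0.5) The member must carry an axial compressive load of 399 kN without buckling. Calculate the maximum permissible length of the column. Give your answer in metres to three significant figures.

I = πd⁴/64 = π×19.2⁴/64 = 6.671×10^3 mm⁴
I = 6.671×10^-9 m⁴
At the buckling limit P_cr = P = 3.990×10^5 N
From P_cr = π²EI/(K·L)²:  L = (1/K)·√(π²EI/P_cr) = (1/0.5)·√(π²×9.90×10^10×6.671×10^-9/3.990×10^5)
L = 0.256 m

L_max ≈ 0.256 m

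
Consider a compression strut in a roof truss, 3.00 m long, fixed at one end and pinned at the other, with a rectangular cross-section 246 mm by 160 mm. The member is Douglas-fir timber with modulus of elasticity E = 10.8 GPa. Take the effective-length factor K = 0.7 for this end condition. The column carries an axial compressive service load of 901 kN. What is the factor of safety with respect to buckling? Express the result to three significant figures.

n ≈ 2.25

Buckling occurs about the weak axis: I_min = h·b³/12 with b = 160 mm (the shorter side).
I_min = 246×160³/12 = 8.397×10^7 mm⁴
I = 8.397×10^7 mm⁴ = 8.397×10^-5 m⁴
Effective length L_e = K·L = 0.7 × 3.00 = 2.100 m
P_cr = π²EI / L_e² = π² × 10.8×10⁹ × 8.397×10^-5 / 2.100² = 2.030×10^6 N
Factor of safety n = P_cr / P = 2029.5 / 901 = 2.25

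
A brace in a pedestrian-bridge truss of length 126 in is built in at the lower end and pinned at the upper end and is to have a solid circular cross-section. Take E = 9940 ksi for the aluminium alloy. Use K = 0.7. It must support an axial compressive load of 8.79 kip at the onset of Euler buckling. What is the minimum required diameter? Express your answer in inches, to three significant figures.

L_e = K·L = 0.7 × 126 = 88.20 in
Required I = P_cr·L_e²/(π²E) = 8.790×10^3 × 88.20² / (π² × 9.94×10^6) = 0.6970 in⁴
Solid circle: I = πd⁴/64  ⇒  d = (64I/π)^(1/4) = (64×0.6970/π)^(1/4) = 1.94 in

d ≈ 1.94 in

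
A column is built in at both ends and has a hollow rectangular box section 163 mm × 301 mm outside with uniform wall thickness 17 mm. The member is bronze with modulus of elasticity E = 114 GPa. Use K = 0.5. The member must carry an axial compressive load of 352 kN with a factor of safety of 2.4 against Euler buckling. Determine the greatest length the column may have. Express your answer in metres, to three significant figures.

Inner dimensions: h_i = 301 − 2×17 = 267.0 mm, b_i = 163 − 2×17 = 129.0 mm
Weak-axis I_min = (h_o·b_o³ − h_i·b_i³)/12 with b_o = 163, b_i = 129.0 mm (shorter outer/inner sides).
I_min = (301×163³ − 267.0×129.0³)/12 = 6.087×10^7 mm⁴
I = 6.087×10^-5 m⁴
Required critical load P_cr = n·P = 2.4 × 352 = 844.8 kN = 8.448×10^5 N
From P_cr = π²EI/(K·L)²:  L = (1/K)·√(π²EI/P_cr) = (1/0.5)·√(π²×1.14×10^11×6.087×10^-5/8.448×10^5)
L = 18.0 m

L_max ≈ 18.0 m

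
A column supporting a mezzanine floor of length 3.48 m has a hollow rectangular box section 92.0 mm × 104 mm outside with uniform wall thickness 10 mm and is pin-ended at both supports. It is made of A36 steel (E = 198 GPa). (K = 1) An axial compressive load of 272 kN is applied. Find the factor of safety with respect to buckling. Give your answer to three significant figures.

n ≈ 2.45

Inner dimensions: h_i = 104 − 2×10 = 84.00 mm, b_i = 92.0 − 2×10 = 72.00 mm
Weak-axis I_min = (h_o·b_o³ − h_i·b_i³)/12 with b_o = 92.0, b_i = 72.00 mm (shorter outer/inner sides).
I_min = (104×92.0³ − 84.00×72.00³)/12 = 4.136×10^6 mm⁴
I = 4.136×10^6 mm⁴ = 4.136×10^-6 m⁴
Effective length L_e = K·L = 1 × 3.48 = 3.480 m
P_cr = π²EI / L_e² = π² × 198×10⁹ × 4.136×10^-6 / 3.480² = 6.674×10^5 N
Factor of safety n = P_cr / P = 667.38 / 272 = 2.45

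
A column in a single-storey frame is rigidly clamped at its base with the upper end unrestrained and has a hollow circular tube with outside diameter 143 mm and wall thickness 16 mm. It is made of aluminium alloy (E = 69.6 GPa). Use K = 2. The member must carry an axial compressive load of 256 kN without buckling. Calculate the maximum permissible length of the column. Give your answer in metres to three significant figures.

Inner diameter d_i = 143 − 2×16 = 111.0 mm
I = π(d_o⁴ − d_i⁴)/64 = π(143⁴ − 111.0⁴)/64 = 1.307×10^7 mm⁴
I = 1.307×10^-5 m⁴
At the buckling limit P_cr = P = 2.560×10^5 N
From P_cr = π²EI/(K·L)²:  L = (1/K)·√(π²EI/P_cr) = (1/2)·√(π²×6.96×10^10×1.307×10^-5/2.560×10^5)
L = 2.96 m

L_max ≈ 2.96 m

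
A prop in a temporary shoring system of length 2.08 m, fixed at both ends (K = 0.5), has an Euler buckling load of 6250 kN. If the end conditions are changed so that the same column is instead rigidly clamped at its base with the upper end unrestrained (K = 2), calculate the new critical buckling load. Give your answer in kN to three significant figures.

P_cr ≈ 391 kN

P_cr ∝ 1/K², so P_cr,new = P_cr,old × (K_old/K_new)² = 6250 × (0.5/2)²
= 6250 × 0.06250 = 391 kN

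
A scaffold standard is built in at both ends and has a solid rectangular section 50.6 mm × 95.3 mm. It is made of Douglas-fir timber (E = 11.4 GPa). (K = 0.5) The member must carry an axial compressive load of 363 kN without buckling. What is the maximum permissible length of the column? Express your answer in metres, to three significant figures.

L_max ≈ 1.13 m

Buckling occurs about the weak axis: I_min = h·b³/12 with b = 50.6 mm (the shorter side).
I_min = 95.3×50.6³/12 = 1.029×10^6 mm⁴
I = 1.029×10^-6 m⁴
At the buckling limit P_cr = P = 3.630×10^5 N
From P_cr = π²EI/(K·L)²:  L = (1/K)·√(π²EI/P_cr) = (1/0.5)·√(π²×1.14×10^10×1.029×10^-6/3.630×10^5)
L = 1.13 m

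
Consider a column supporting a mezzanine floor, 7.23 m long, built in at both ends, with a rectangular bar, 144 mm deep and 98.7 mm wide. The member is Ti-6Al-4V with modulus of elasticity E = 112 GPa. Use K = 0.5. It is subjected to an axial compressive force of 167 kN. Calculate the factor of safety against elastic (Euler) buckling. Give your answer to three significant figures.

n ≈ 5.84

Buckling occurs about the weak axis: I_min = h·b³/12 with b = 98.7 mm (the shorter side).
I_min = 144×98.7³/12 = 1.154×10^7 mm⁴
I = 1.154×10^7 mm⁴ = 1.154×10^-5 m⁴
Effective length L_e = K·L = 0.5 × 7.23 = 3.615 m
P_cr = π²EI / L_e² = π² × 112×10⁹ × 1.154×10^-5 / 3.615² = 9.760×10^5 N
Factor of safety n = P_cr / P = 975.96 / 167 = 5.84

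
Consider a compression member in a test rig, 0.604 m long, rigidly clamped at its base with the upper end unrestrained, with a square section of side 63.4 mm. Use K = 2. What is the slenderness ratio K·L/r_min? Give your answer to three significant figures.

I = a⁴/12 = 63.4⁴/12 = 1.346×10^6 mm⁴
A = 4.020×10^3 mm²;  r_min = √(I/A) = √(1.346×10^6/4.020×10^3) = 18.30 mm
L_e = K·L = 2 × 0.604 m = 1.208 m = 1208.0 mm
λ = L_e / r_min = 1208.0 / 18.30 = 66.0

λ ≈ 66.0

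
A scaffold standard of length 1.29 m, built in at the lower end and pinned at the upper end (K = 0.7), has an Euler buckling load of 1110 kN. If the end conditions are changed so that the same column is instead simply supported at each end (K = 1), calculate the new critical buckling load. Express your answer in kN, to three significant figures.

P_cr ≈ 544 kN

P_cr ∝ 1/K², so P_cr,new = P_cr,old × (K_old/K_new)² = 1110 × (0.7/1)²
= 1110 × 0.4900 = 544 kN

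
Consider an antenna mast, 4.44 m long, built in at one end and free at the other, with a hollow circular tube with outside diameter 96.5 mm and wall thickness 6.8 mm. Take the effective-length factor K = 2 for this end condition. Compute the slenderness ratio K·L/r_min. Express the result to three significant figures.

Inner diameter d_i = 96.5 − 2×6.8 = 82.90 mm
I = π(d_o⁴ − d_i⁴)/64 = π(96.5⁴ − 82.90⁴)/64 = 1.938×10^6 mm⁴
A = 1.916×10^3 mm²;  r_min = √(I/A) = √(1.938×10^6/1.916×10^3) = 31.80 mm
L_e = K·L = 2 × 4.44 m = 8.880 m = 8880.0 mm
λ = L_e / r_min = 8880.0 / 31.80 = 279

λ ≈ 279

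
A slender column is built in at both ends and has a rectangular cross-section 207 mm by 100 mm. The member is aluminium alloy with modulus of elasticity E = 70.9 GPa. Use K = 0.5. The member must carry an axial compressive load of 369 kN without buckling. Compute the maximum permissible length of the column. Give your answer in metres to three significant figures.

L_max ≈ 11.4 m

Buckling occurs about the weak axis: I_min = h·b³/12 with b = 100 mm (the shorter side).
I_min = 207×100³/12 = 1.725×10^7 mm⁴
I = 1.725×10^-5 m⁴
At the buckling limit P_cr = P = 3.690×10^5 N
From P_cr = π²EI/(K·L)²:  L = (1/K)·√(π²EI/P_cr) = (1/0.5)·√(π²×7.09×10^10×1.725×10^-5/3.690×10^5)
L = 11.4 m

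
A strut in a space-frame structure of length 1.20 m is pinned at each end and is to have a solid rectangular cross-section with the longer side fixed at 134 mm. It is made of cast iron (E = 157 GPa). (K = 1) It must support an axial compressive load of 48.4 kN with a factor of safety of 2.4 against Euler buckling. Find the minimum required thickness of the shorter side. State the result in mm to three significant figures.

b ≈ 21.3 mm

Required P_cr = n·P = 2.4 × 48.4 = 116.2 kN
L_e = K·L = 1 × 1.20 = 1.200 m
Required I = P_cr·L_e²/(π²E) = 1.162×10^5 × 1.200² / (π² × 1.57×10^11) = 1.079×10^-7 m⁴
I_req = 1.079×10^5 mm⁴
Rectangle, weak axis: I_min = h·b³/12 with h = 134 mm fixed  ⇒  b = (12I/h)^(1/3) = 21.3 mm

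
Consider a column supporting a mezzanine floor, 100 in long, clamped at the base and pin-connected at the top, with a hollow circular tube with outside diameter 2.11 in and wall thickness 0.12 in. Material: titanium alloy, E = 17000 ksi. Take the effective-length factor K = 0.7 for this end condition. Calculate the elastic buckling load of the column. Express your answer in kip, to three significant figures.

Inner diameter d_i = 2.11 − 2×0.12 = 1.870 in
I = π(d_o⁴ − d_i⁴)/64 = π(2.11⁴ − 1.870⁴)/64 = 0.3727 in⁴
Effective length L_e = K·L = 0.7 × 100 = 70.00 in
P_cr = π²EI / L_e² = π² × 17000×10³ × 0.3727 / 70.00² = 1.276×10^4 lb

P_cr ≈ 12.8 kip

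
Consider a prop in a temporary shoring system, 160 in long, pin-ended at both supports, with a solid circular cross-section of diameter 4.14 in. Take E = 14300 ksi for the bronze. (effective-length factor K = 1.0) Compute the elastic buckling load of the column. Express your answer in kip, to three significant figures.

P_cr ≈ 79.5 kip

I = πd⁴/64 = π×4.14⁴/64 = 14.42 in⁴
Effective length L_e = K·L = 1 × 160 = 160.0 in
P_cr = π²EI / L_e² = π² × 14300×10³ × 14.42 / 160.0² = 7.950×10^4 lb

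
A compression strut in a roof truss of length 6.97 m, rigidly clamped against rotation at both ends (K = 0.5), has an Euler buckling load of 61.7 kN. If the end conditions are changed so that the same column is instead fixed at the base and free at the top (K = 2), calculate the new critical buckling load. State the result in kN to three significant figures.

P_cr ≈ 3.86 kN

P_cr ∝ 1/K², so P_cr,new = P_cr,old × (K_old/K_new)² = 61.7 × (0.5/2)²
= 61.7 × 0.06250 = 3.86 kN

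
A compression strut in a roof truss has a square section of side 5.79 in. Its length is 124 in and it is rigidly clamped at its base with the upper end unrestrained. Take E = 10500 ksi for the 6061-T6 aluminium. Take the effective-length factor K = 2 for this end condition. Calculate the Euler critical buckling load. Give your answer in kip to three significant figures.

P_cr ≈ 158 kip

I = a⁴/12 = 5.79⁴/12 = 93.66 in⁴
Effective length L_e = K·L = 2 × 124 = 248.0 in
P_cr = π²EI / L_e² = π² × 10500×10³ × 93.66 / 248.0² = 1.578×10^5 lb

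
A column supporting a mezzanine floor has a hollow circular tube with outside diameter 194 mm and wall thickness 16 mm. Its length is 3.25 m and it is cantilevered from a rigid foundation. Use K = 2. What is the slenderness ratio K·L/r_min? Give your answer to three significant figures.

Inner diameter d_i = 194 − 2×16 = 162.0 mm
I = π(d_o⁴ − d_i⁴)/64 = π(194⁴ − 162.0⁴)/64 = 3.572×10^7 mm⁴
A = 8.947×10^3 mm²;  r_min = √(I/A) = √(3.572×10^7/8.947×10^3) = 63.19 mm
L_e = K·L = 2 × 3.25 m = 6.500 m = 6500.0 mm
λ = L_e / r_min = 6500.0 / 63.19 = 103

λ ≈ 103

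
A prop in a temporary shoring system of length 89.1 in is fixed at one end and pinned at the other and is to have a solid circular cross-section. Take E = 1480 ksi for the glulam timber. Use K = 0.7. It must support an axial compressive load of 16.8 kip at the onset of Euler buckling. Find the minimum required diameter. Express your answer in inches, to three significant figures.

d ≈ 3.09 in

L_e = K·L = 0.7 × 89.1 = 62.37 in
Required I = P_cr·L_e²/(π²E) = 1.680×10^4 × 62.37² / (π² × 1.48×10^6) = 4.474 in⁴
Solid circle: I = πd⁴/64  ⇒  d = (64I/π)^(1/4) = (64×4.474/π)^(1/4) = 3.09 in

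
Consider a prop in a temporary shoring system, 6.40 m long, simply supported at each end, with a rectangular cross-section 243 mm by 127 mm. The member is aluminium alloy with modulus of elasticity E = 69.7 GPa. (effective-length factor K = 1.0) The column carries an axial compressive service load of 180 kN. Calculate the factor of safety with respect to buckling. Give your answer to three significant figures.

n ≈ 3.87

Buckling occurs about the weak axis: I_min = h·b³/12 with b = 127 mm (the shorter side).
I_min = 243×127³/12 = 4.148×10^7 mm⁴
I = 4.148×10^7 mm⁴ = 4.148×10^-5 m⁴
Effective length L_e = K·L = 1 × 6.40 = 6.400 m
P_cr = π²EI / L_e² = π² × 69.7×10⁹ × 4.148×10^-5 / 6.400² = 6.966×10^5 N
Factor of safety n = P_cr / P = 696.64 / 180 = 3.87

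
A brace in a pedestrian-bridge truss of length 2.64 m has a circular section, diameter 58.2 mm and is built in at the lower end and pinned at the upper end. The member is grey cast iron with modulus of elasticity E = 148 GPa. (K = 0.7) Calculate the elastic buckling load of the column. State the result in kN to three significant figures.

P_cr ≈ 241 kN

I = πd⁴/64 = π×58.2⁴/64 = 5.632×10^5 mm⁴
I = 5.632×10^5 mm⁴ = 5.632×10^-7 m⁴
Effective length L_e = K·L = 0.7 × 2.64 = 1.848 m
P_cr = π²EI / L_e² = π² × 148×10⁹ × 5.632×10^-7 / 1.848² = 2.409×10^5 N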